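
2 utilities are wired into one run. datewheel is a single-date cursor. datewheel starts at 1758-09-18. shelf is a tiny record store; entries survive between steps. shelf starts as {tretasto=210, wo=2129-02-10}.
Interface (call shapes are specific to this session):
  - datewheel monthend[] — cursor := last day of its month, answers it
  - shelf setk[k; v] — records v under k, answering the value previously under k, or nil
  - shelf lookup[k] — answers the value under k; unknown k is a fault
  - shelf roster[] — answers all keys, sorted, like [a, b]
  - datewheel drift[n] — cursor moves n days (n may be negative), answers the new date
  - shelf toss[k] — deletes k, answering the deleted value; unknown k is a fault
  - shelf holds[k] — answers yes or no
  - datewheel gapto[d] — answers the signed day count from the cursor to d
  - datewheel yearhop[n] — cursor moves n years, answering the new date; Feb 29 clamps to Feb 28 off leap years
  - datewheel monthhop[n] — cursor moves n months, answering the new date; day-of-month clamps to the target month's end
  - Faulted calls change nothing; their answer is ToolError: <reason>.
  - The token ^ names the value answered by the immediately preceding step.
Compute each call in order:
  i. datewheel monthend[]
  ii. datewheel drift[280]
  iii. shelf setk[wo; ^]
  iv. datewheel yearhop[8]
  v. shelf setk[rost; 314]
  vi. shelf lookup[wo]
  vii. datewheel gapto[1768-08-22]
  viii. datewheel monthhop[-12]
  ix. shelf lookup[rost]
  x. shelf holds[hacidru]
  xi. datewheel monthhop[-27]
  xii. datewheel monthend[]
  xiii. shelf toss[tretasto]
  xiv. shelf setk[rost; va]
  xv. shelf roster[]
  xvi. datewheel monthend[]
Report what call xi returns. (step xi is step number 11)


Answer: 1764-04-07

Derivation:
I invoke datewheel monthend, → 1758-09-30.
I use datewheel drift on 280, which returns 1759-07-07.
Calling shelf setk on wo, ^, and get 2129-02-10.
Then datewheel yearhop on 8, giving 1767-07-07.
I call shelf setk on rost, 314, and get nil.
Then shelf lookup on wo, and see 1759-07-07.
Invoking datewheel gapto on 1768-08-22: 412.
I invoke datewheel monthhop on -12, — result: 1766-07-07.
Now I run shelf lookup on rost, and get 314.
I run shelf holds on hacidru, yielding no.
Then datewheel monthhop on -27, and see 1764-04-07.
Calling datewheel monthend(), — result: 1764-04-30.
Using shelf toss on tretasto, which returns 210.
I invoke shelf setk on rost, va, yielding 314.
I call shelf roster(), and observe [rost, wo].
I call datewheel monthend(), → 1764-04-30.


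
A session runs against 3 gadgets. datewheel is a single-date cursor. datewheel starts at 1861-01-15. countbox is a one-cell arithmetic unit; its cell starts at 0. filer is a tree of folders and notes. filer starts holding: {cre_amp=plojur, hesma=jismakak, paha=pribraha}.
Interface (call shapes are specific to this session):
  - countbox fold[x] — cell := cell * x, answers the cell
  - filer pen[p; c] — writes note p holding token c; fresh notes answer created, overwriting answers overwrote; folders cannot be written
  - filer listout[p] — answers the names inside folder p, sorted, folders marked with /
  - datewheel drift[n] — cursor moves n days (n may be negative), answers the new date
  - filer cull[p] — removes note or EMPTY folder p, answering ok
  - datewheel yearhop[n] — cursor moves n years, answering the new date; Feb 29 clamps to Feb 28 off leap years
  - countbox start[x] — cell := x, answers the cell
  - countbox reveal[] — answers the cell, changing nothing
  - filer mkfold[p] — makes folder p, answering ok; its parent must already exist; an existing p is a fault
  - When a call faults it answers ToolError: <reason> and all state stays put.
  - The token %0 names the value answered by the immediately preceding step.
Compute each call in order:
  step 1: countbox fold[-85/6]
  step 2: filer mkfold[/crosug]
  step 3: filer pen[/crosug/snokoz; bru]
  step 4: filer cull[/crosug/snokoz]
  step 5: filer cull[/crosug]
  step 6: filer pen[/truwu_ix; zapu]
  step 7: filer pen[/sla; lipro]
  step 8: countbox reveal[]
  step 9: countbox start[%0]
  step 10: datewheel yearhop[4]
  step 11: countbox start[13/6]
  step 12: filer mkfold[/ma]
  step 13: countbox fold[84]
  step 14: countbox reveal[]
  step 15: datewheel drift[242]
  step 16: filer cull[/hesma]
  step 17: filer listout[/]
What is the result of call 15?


I try countbox fold on x→-85/6, giving 0.
I invoke filer mkfold on p→/crosug, giving ok.
I try filer pen on p→/crosug/snokoz, c→bru, → created.
Next I call filer cull on p→/crosug/snokoz, giving ok.
Using filer cull on p→/crosug, which returns ok.
I run filer pen on p→/truwu_ix, c→zapu, yielding created.
I use filer pen on p→/sla, c→lipro, and observe created.
Now I run countbox reveal(), and get 0.
I call countbox start on x→%0, and see 0.
Invoking datewheel yearhop on n→4, and get 1865-01-15.
I call countbox start on x→13/6, which returns 13/6.
I try filer mkfold on p→/ma, → ok.
Now I run countbox fold on x→84, which returns 182.
Calling countbox reveal, — result: 182.
I call datewheel drift on n→242: 1865-09-14.
I run filer cull on p→/hesma, and see ok.
I invoke filer listout on p→/, giving [cre_amp, ma/, paha, sla, truwu_ix].

Answer: 1865-09-14


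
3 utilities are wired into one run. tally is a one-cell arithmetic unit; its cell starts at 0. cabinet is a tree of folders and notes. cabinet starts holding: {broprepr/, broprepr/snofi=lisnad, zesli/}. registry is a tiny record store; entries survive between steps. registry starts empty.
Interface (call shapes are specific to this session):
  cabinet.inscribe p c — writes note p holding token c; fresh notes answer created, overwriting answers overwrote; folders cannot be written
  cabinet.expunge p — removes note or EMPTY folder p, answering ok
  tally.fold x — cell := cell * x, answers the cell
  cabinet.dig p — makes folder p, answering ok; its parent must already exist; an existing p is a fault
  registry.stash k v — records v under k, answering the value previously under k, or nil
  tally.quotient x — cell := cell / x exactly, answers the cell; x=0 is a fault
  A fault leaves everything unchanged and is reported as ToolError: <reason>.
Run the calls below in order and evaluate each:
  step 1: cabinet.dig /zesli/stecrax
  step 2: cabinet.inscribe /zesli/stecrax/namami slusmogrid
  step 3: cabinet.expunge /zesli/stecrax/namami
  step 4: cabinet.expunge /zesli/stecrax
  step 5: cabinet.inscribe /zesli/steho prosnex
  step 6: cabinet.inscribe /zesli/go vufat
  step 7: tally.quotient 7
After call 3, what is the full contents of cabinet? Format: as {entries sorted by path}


Answer: {broprepr/, broprepr/snofi=lisnad, zesli/, zesli/stecrax/}

Derivation:
>>> dig /zesli/stecrax
:: ok
>>> inscribe /zesli/stecrax/namami slusmogrid
:: created
>>> expunge /zesli/stecrax/namami
:: ok
>>> expunge /zesli/stecrax
:: ok
>>> inscribe /zesli/steho prosnex
:: created
>>> inscribe /zesli/go vufat
:: created
>>> quotient 7
:: 0


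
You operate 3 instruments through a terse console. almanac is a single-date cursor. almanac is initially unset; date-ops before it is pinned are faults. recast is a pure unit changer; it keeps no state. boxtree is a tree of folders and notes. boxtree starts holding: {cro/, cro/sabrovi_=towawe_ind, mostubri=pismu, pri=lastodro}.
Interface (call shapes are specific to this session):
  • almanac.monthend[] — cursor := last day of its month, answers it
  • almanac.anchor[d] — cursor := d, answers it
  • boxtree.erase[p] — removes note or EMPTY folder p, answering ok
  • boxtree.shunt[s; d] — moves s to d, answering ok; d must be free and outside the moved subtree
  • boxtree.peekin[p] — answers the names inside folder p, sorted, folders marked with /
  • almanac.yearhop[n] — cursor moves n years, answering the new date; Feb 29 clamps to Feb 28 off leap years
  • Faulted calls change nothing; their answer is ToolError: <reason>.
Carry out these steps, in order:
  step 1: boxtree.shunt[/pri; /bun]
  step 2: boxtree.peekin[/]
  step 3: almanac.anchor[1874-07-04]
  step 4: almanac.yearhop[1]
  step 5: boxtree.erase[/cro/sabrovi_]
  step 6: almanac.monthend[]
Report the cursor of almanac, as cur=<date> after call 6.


-> shunt(/pri, /bun)
<- ok
-> peekin(/)
<- [bun, cro/, mostubri]
-> anchor(1874-07-04)
<- 1874-07-04
-> yearhop(1)
<- 1875-07-04
-> erase(/cro/sabrovi_)
<- ok
-> monthend()
<- 1875-07-31

Answer: cur=1875-07-31


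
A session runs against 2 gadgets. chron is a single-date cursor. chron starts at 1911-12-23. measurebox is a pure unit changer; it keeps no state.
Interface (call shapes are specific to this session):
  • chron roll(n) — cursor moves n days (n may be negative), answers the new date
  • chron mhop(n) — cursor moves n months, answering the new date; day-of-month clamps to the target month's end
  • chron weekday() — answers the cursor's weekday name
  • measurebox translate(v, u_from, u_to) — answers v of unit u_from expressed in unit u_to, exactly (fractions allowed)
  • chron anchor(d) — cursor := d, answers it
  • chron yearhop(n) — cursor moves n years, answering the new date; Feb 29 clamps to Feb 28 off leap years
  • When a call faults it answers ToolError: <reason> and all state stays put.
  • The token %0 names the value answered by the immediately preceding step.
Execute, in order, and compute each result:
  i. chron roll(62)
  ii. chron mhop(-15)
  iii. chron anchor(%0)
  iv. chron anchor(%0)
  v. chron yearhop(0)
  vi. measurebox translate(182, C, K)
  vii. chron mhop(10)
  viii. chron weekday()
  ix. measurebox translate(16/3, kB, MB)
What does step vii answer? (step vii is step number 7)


Answer: 1911-09-23

Derivation:
I call chron roll passing n='62', which returns 1912-02-23.
Invoking chron mhop passing n='-15', → 1910-11-23.
Now I run chron anchor passing d='%0', which returns 1910-11-23.
Next I call chron anchor passing d='%0', and observe 1910-11-23.
Using chron yearhop passing n='0', and observe 1910-11-23.
Now I run measurebox translate passing v='182', u_from='C', u_to='K', and see 9103/20.
Using chron mhop passing n='10', and observe 1911-09-23.
Invoking chron weekday(), → Saturday.
Now I run measurebox translate passing v='16/3', u_from='kB', u_to='MB', and observe 2/375.


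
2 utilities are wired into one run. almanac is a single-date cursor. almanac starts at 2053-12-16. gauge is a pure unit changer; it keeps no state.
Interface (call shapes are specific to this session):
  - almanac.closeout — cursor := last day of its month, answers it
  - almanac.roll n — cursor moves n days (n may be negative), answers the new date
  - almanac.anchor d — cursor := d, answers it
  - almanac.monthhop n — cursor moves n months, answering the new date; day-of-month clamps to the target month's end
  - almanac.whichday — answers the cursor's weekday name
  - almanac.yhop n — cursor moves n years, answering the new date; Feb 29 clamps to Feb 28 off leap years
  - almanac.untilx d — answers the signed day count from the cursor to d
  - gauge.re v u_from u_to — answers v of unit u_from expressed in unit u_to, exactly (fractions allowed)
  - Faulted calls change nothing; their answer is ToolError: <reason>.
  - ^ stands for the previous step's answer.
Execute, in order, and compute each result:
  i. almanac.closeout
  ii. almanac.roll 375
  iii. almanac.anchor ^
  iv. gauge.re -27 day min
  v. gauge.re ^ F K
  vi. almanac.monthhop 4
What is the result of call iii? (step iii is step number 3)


Answer: 2055-01-10

Derivation:
! almanac.closeout() == 2053-12-31
! almanac.roll(n: 375) == 2055-01-10
! almanac.anchor(d: ^) == 2055-01-10
! gauge.re(v: -27, u_from: day, u_to: min) == -38880
! gauge.re(v: ^, u_from: F, u_to: K) == -3842033/180
! almanac.monthhop(n: 4) == 2055-05-10


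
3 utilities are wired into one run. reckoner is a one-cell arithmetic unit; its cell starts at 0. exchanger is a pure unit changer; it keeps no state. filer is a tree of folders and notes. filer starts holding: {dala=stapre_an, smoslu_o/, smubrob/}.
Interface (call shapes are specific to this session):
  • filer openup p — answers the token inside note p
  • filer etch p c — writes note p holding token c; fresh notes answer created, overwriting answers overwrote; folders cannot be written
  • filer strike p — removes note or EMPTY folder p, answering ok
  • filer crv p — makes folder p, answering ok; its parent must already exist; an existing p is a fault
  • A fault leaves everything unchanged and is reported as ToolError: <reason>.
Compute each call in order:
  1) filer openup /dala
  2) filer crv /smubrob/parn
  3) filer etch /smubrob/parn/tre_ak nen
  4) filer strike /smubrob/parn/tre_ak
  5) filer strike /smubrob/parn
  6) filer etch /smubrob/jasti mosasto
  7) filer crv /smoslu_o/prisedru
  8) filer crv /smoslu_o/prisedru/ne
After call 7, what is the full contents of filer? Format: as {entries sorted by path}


Answer: {dala=stapre_an, smoslu_o/, smoslu_o/prisedru/, smubrob/, smubrob/jasti=mosasto}

Derivation:
// 1. filer openup(p=/dala) => stapre_an
// 2. filer crv(p=/smubrob/parn) => ok
// 3. filer etch(p=/smubrob/parn/tre_ak, c=nen) => created
// 4. filer strike(p=/smubrob/parn/tre_ak) => ok
// 5. filer strike(p=/smubrob/parn) => ok
// 6. filer etch(p=/smubrob/jasti, c=mosasto) => created
// 7. filer crv(p=/smoslu_o/prisedru) => ok
// 8. filer crv(p=/smoslu_o/prisedru/ne) => ok


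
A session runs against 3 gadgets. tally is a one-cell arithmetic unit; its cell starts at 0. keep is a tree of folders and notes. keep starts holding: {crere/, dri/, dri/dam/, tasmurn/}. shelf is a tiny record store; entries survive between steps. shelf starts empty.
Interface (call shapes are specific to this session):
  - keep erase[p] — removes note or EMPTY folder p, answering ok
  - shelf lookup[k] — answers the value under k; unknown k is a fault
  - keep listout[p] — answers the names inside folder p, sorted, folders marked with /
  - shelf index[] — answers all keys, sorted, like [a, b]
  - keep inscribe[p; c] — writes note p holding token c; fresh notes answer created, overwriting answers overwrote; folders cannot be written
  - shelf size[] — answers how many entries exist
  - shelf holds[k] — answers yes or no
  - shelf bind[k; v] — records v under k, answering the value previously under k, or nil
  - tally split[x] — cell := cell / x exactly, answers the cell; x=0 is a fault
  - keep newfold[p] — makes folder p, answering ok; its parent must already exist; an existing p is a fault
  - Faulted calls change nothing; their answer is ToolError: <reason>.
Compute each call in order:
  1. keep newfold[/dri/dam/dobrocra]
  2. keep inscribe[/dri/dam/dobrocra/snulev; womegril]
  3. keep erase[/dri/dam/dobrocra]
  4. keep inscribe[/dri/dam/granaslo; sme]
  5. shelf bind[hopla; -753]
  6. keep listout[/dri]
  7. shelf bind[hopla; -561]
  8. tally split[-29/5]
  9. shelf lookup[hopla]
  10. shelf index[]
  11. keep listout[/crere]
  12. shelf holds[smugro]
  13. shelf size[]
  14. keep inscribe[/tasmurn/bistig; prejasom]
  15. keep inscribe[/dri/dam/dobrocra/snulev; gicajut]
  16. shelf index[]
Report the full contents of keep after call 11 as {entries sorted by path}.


Answer: {crere/, dri/, dri/dam/, dri/dam/dobrocra/, dri/dam/dobrocra/snulev=womegril, dri/dam/granaslo=sme, tasmurn/}

Derivation:
[in] keep newfold p: /dri/dam/dobrocra
[out] ok
[in] keep inscribe p: /dri/dam/dobrocra/snulev c: womegril
[out] created
[in] keep erase p: /dri/dam/dobrocra
[out] ToolError: not empty
[in] keep inscribe p: /dri/dam/granaslo c: sme
[out] created
[in] shelf bind k: hopla v: -753
[out] nil
[in] keep listout p: /dri
[out] [dam/]
[in] shelf bind k: hopla v: -561
[out] -753
[in] tally split x: -29/5
[out] 0
[in] shelf lookup k: hopla
[out] -561
[in] shelf index
[out] [hopla]
[in] keep listout p: /crere
[out] []
[in] shelf holds k: smugro
[out] no
[in] shelf size
[out] 1
[in] keep inscribe p: /tasmurn/bistig c: prejasom
[out] created
[in] keep inscribe p: /dri/dam/dobrocra/snulev c: gicajut
[out] overwrote
[in] shelf index
[out] [hopla]


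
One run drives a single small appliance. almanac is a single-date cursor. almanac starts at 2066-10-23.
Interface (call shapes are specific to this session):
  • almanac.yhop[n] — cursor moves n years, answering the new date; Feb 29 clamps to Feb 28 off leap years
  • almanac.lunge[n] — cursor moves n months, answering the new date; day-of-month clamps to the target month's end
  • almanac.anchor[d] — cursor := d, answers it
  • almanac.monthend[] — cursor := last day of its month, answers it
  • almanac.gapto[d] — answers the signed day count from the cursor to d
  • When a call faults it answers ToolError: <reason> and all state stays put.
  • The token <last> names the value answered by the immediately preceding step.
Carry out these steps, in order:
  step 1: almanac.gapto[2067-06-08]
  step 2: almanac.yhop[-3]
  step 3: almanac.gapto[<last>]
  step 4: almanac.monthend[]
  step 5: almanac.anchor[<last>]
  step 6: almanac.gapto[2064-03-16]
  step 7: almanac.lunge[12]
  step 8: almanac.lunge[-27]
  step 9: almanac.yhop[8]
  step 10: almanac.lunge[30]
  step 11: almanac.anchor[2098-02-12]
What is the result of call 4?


Answer: 2063-10-31

Derivation:
Do: gapto[d=2067-06-08]
See: 228
Do: yhop[n=-3]
See: 2063-10-23
Do: gapto[d=<last>]
See: 0
Do: monthend[]
See: 2063-10-31
Do: anchor[d=<last>]
See: 2063-10-31
Do: gapto[d=2064-03-16]
See: 137
Do: lunge[n=12]
See: 2064-10-31
Do: lunge[n=-27]
See: 2062-07-31
Do: yhop[n=8]
See: 2070-07-31
Do: lunge[n=30]
See: 2073-01-31
Do: anchor[d=2098-02-12]
See: 2098-02-12


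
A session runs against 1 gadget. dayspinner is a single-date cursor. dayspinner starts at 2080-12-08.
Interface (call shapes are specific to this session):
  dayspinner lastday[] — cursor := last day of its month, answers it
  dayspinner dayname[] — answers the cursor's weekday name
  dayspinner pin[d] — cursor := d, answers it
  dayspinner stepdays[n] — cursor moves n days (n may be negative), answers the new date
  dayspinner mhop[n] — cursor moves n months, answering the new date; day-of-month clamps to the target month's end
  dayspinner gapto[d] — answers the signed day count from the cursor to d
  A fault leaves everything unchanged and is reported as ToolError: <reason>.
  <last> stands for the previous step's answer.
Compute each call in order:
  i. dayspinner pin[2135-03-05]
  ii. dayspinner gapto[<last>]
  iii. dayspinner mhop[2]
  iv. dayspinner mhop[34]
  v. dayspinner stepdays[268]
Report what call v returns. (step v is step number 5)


I try dayspinner pin passing d='2135-03-05', and get 2135-03-05.
Calling dayspinner gapto passing d='<last>', and observe 0.
I call dayspinner mhop passing n='2', giving 2135-05-05.
Then dayspinner mhop passing n='34', and observe 2138-03-05.
Using dayspinner stepdays passing n='268', and get 2138-11-28.

Answer: 2138-11-28


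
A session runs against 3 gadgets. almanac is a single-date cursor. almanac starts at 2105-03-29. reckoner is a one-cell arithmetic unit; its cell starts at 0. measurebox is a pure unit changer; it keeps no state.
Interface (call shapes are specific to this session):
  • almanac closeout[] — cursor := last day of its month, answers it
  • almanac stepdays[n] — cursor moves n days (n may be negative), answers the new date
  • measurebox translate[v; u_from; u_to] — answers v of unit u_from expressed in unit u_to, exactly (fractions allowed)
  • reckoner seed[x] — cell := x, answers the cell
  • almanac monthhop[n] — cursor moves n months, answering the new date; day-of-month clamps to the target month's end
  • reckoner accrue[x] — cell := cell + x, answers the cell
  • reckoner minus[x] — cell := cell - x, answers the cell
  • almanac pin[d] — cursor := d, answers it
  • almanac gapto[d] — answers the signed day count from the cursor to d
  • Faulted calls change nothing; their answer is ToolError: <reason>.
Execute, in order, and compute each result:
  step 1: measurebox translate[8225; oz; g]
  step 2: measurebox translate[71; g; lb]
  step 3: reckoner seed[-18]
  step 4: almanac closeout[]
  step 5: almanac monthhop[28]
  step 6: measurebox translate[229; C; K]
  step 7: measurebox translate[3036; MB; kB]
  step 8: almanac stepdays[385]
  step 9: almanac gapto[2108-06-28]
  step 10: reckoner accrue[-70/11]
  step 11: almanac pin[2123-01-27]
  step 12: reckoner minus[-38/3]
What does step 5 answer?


-> measurebox translate(v→8225, u_from→oz, u_to→g)
<- 14923188973/64000
-> measurebox translate(v→71, u_from→g, u_to→lb)
<- 7100000/45359237
-> reckoner seed(x→-18)
<- -18
-> almanac closeout()
<- 2105-03-31
-> almanac monthhop(n→28)
<- 2107-07-31
-> measurebox translate(v→229, u_from→C, u_to→K)
<- 10043/20
-> measurebox translate(v→3036, u_from→MB, u_to→kB)
<- 3036000
-> almanac stepdays(n→385)
<- 2108-08-19
-> almanac gapto(d→2108-06-28)
<- -52
-> reckoner accrue(x→-70/11)
<- -268/11
-> almanac pin(d→2123-01-27)
<- 2123-01-27
-> reckoner minus(x→-38/3)
<- -386/33

Answer: 2107-07-31


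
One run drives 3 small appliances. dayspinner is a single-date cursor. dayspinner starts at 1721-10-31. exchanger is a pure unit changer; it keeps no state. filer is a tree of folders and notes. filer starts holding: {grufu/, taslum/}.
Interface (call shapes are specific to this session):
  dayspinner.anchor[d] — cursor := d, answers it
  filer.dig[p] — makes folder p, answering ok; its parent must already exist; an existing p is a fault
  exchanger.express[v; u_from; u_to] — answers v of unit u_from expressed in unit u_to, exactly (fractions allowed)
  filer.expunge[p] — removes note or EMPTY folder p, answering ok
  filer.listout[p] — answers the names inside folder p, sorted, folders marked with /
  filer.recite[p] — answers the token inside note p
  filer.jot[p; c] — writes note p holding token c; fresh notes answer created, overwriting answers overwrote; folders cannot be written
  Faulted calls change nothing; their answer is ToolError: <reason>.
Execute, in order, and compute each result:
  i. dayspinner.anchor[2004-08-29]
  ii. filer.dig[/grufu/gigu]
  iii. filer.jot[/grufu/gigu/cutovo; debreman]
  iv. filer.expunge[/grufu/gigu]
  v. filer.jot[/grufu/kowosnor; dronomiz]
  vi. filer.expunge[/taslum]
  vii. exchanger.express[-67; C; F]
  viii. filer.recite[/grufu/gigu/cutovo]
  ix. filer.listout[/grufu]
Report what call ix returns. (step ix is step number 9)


Calling dayspinner.anchor using d→2004-08-29, and observe 2004-08-29.
I run filer.dig using p→/grufu/gigu, and observe ok.
I call filer.jot using p→/grufu/gigu/cutovo, c→debreman, → created.
Then filer.expunge using p→/grufu/gigu: ToolError: not empty.
Next I call filer.jot using p→/grufu/kowosnor, c→dronomiz, and observe created.
Using filer.expunge using p→/taslum, → ok.
I run exchanger.express using v→-67, u_from→C, u_to→F, giving -443/5.
I call filer.recite using p→/grufu/gigu/cutovo, yielding debreman.
Then filer.listout using p→/grufu, and observe [gigu/, kowosnor].

Answer: [gigu/, kowosnor]


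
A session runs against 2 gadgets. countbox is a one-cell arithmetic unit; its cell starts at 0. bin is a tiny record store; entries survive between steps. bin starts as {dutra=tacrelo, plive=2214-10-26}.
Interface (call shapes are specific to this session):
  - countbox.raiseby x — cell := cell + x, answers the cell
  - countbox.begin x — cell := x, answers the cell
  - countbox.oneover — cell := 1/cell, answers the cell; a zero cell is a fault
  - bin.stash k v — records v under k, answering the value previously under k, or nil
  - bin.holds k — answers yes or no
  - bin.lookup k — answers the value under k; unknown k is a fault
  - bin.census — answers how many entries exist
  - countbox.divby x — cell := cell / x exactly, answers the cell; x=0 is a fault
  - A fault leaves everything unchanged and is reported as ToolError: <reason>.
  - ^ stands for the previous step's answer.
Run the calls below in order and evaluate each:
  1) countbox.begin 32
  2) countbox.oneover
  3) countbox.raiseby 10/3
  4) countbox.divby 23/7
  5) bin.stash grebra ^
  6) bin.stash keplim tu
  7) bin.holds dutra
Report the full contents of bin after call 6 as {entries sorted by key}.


Answer: {dutra=tacrelo, grebra=2261/2208, keplim=tu, plive=2214-10-26}

Derivation:
-> begin(x=32)
<- 32
-> oneover()
<- 1/32
-> raiseby(x=10/3)
<- 323/96
-> divby(x=23/7)
<- 2261/2208
-> stash(k=grebra, v=^)
<- nil
-> stash(k=keplim, v=tu)
<- nil
-> holds(k=dutra)
<- yes


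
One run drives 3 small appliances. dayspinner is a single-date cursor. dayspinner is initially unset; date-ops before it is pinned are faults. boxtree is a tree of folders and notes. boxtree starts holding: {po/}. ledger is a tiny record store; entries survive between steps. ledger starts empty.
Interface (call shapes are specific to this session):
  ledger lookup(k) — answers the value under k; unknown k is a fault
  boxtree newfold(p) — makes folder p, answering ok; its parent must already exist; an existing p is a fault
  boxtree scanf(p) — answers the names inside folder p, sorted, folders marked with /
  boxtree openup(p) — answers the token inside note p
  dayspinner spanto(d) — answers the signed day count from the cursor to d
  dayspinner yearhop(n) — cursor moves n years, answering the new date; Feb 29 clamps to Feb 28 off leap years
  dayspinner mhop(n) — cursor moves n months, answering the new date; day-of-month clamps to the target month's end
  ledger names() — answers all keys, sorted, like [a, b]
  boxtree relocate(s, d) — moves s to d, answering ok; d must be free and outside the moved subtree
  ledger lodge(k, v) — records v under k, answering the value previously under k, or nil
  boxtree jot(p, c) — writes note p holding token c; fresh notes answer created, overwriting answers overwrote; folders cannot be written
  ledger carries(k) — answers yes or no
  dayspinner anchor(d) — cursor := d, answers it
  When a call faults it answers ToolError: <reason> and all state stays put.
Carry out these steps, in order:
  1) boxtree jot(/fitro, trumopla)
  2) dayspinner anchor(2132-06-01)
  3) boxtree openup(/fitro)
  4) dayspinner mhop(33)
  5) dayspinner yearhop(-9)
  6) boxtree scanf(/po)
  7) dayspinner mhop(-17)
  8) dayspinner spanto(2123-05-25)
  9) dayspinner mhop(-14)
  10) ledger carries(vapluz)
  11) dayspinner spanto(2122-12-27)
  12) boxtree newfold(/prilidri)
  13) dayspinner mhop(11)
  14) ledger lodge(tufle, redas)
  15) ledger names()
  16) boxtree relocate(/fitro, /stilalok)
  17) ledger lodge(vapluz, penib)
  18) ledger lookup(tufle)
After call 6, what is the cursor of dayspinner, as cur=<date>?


Answer: cur=2126-03-01

Derivation:
> boxtree jot p=/fitro c=trumopla
[out] created
> dayspinner anchor d=2132-06-01
[out] 2132-06-01
> boxtree openup p=/fitro
[out] trumopla
> dayspinner mhop n=33
[out] 2135-03-01
> dayspinner yearhop n=-9
[out] 2126-03-01
> boxtree scanf p=/po
[out] []
> dayspinner mhop n=-17
[out] 2124-10-01
> dayspinner spanto d=2123-05-25
[out] -495
> dayspinner mhop n=-14
[out] 2123-08-01
> ledger carries k=vapluz
[out] no
> dayspinner spanto d=2122-12-27
[out] -217
> boxtree newfold p=/prilidri
[out] ok
> dayspinner mhop n=11
[out] 2124-07-01
> ledger lodge k=tufle v=redas
[out] nil
> ledger names
[out] [tufle]
> boxtree relocate s=/fitro d=/stilalok
[out] ok
> ledger lodge k=vapluz v=penib
[out] nil
> ledger lookup k=tufle
[out] redas


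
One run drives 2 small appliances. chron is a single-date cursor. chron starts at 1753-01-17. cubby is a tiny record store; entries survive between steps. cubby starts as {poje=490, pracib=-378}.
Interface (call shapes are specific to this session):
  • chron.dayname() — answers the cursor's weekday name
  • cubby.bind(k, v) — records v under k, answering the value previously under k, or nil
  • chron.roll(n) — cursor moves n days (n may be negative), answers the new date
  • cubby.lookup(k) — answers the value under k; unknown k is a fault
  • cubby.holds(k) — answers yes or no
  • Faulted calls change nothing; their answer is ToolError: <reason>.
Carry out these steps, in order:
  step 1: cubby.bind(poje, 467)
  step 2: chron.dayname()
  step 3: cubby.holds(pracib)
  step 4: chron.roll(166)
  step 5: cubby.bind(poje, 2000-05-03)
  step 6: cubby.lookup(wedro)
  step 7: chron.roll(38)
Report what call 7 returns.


;; cubby.bind(k: poje, v: 467) : 490
;; chron.dayname() : Wednesday
;; cubby.holds(k: pracib) : yes
;; chron.roll(n: 166) : 1753-07-02
;; cubby.bind(k: poje, v: 2000-05-03) : 467
;; cubby.lookup(k: wedro) : ToolError: no such key wedro
;; chron.roll(n: 38) : 1753-08-09

Answer: 1753-08-09


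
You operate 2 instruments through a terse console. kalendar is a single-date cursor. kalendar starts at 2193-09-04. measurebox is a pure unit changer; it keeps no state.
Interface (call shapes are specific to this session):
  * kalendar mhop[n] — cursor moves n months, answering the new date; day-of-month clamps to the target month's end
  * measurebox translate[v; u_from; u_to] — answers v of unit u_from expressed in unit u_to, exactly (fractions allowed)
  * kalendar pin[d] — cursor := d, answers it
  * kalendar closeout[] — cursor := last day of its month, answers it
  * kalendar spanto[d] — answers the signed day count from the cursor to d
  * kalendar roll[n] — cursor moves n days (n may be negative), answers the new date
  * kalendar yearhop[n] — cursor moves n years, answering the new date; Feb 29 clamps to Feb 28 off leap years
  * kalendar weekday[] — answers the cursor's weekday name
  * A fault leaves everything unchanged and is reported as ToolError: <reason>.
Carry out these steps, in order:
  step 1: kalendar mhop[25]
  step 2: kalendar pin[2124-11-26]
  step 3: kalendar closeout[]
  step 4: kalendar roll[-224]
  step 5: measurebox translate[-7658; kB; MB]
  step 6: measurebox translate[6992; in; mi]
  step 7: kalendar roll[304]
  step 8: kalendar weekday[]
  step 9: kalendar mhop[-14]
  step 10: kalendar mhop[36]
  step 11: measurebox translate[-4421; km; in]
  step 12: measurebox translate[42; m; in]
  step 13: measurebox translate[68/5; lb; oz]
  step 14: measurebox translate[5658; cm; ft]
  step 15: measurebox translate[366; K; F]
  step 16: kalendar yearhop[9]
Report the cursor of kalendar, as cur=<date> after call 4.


Answer: cur=2124-04-20

Derivation:
-- 1. kalendar mhop(n→25) ~> 2195-10-04
-- 2. kalendar pin(d→2124-11-26) ~> 2124-11-26
-- 3. kalendar closeout() ~> 2124-11-30
-- 4. kalendar roll(n→-224) ~> 2124-04-20
-- 5. measurebox translate(v→-7658, u_from→kB, u_to→MB) ~> -3829/500
-- 6. measurebox translate(v→6992, u_from→in, u_to→mi) ~> 437/3960
-- 7. kalendar roll(n→304) ~> 2125-02-18
-- 8. kalendar weekday() ~> Sunday
-- 9. kalendar mhop(n→-14) ~> 2123-12-18
-- 10. kalendar mhop(n→36) ~> 2126-12-18
-- 11. measurebox translate(v→-4421, u_from→km, u_to→in) ~> -22105000000/127
-- 12. measurebox translate(v→42, u_from→m, u_to→in) ~> 210000/127
-- 13. measurebox translate(v→68/5, u_from→lb, u_to→oz) ~> 1088/5
-- 14. measurebox translate(v→5658, u_from→cm, u_to→ft) ~> 23575/127
-- 15. measurebox translate(v→366, u_from→K, u_to→F) ~> 19913/100
-- 16. kalendar yearhop(n→9) ~> 2135-12-18


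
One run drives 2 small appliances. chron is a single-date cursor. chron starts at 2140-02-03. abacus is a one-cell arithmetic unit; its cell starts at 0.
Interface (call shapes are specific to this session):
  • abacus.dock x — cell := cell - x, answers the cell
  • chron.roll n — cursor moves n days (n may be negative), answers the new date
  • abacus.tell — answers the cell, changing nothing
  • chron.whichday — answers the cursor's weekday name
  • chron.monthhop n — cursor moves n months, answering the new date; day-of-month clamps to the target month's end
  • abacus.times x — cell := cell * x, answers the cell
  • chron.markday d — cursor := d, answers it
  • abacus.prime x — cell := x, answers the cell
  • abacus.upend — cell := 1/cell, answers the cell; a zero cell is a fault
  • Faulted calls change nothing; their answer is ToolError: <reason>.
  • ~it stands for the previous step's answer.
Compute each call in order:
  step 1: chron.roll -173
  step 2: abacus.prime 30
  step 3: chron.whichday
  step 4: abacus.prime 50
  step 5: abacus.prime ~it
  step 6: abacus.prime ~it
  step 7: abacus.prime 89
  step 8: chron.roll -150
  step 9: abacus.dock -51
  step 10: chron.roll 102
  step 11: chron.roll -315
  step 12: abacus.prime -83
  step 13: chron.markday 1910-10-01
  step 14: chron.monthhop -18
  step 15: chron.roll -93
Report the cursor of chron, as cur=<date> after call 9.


Answer: cur=2139-03-17

Derivation:
> chron.roll n: -173
  2139-08-14
> abacus.prime x: 30
  30
> chron.whichday
  Friday
> abacus.prime x: 50
  50
> abacus.prime x: ~it
  50
> abacus.prime x: ~it
  50
> abacus.prime x: 89
  89
> chron.roll n: -150
  2139-03-17
> abacus.dock x: -51
  140
> chron.roll n: 102
  2139-06-27
> chron.roll n: -315
  2138-08-16
> abacus.prime x: -83
  -83
> chron.markday d: 1910-10-01
  1910-10-01
> chron.monthhop n: -18
  1909-04-01
> chron.roll n: -93
  1908-12-29


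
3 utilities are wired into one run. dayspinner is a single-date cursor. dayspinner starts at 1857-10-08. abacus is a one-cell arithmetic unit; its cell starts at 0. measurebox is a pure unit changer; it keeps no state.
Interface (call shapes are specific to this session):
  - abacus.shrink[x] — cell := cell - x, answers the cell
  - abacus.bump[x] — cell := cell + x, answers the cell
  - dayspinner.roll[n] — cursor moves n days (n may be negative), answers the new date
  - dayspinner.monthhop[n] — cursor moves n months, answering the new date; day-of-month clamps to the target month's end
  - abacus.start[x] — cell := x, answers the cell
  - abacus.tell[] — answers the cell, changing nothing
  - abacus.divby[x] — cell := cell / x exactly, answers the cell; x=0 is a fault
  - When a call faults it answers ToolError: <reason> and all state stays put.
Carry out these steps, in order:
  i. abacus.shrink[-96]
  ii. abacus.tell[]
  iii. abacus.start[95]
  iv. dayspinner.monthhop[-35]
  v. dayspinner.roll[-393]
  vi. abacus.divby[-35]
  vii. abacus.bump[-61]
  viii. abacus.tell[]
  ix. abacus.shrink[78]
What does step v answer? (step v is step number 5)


Answer: 1853-10-11

Derivation:
Do: abacus.shrink[x='-96']
See: 96
Do: abacus.tell[]
See: 96
Do: abacus.start[x='95']
See: 95
Do: dayspinner.monthhop[n='-35']
See: 1854-11-08
Do: dayspinner.roll[n='-393']
See: 1853-10-11
Do: abacus.divby[x='-35']
See: -19/7
Do: abacus.bump[x='-61']
See: -446/7
Do: abacus.tell[]
See: -446/7
Do: abacus.shrink[x='78']
See: -992/7


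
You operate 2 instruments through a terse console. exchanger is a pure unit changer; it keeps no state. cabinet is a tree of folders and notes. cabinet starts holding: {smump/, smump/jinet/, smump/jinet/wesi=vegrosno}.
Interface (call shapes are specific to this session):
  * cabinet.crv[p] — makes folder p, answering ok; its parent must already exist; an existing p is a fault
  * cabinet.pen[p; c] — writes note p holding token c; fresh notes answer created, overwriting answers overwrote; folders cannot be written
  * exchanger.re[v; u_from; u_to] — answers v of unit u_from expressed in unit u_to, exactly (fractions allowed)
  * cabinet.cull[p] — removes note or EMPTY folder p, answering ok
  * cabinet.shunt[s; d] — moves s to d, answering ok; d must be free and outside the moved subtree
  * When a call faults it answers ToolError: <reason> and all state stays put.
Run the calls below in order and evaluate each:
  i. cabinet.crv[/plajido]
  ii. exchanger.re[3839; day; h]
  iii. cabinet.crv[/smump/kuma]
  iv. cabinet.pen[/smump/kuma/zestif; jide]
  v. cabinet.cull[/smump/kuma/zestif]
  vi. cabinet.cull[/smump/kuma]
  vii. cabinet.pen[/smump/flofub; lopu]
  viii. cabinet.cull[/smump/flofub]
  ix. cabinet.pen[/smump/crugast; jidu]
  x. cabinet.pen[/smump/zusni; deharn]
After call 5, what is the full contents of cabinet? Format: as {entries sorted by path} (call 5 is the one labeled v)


Answer: {plajido/, smump/, smump/jinet/, smump/jinet/wesi=vegrosno, smump/kuma/}

Derivation:
·→ cabinet.crv(p: /plajido)
·← ok
·→ exchanger.re(v: 3839, u_from: day, u_to: h)
·← 92136
·→ cabinet.crv(p: /smump/kuma)
·← ok
·→ cabinet.pen(p: /smump/kuma/zestif, c: jide)
·← created
·→ cabinet.cull(p: /smump/kuma/zestif)
·← ok
·→ cabinet.cull(p: /smump/kuma)
·← ok
·→ cabinet.pen(p: /smump/flofub, c: lopu)
·← created
·→ cabinet.cull(p: /smump/flofub)
·← ok
·→ cabinet.pen(p: /smump/crugast, c: jidu)
·← created
·→ cabinet.pen(p: /smump/zusni, c: deharn)
·← created


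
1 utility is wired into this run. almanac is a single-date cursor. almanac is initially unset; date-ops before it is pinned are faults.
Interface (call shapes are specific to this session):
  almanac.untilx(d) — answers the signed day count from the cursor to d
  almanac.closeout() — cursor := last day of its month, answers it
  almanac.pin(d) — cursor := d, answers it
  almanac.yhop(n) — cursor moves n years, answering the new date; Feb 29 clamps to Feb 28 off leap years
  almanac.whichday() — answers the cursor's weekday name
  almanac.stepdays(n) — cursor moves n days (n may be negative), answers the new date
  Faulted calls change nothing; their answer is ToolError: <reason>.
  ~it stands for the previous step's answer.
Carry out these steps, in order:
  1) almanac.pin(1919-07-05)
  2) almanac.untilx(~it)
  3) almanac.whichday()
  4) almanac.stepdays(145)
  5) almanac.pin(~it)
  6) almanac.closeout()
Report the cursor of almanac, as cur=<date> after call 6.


# almanac.pin(d: 1919-07-05) -> 1919-07-05
# almanac.untilx(d: ~it) -> 0
# almanac.whichday() -> Saturday
# almanac.stepdays(n: 145) -> 1919-11-27
# almanac.pin(d: ~it) -> 1919-11-27
# almanac.closeout() -> 1919-11-30

Answer: cur=1919-11-30


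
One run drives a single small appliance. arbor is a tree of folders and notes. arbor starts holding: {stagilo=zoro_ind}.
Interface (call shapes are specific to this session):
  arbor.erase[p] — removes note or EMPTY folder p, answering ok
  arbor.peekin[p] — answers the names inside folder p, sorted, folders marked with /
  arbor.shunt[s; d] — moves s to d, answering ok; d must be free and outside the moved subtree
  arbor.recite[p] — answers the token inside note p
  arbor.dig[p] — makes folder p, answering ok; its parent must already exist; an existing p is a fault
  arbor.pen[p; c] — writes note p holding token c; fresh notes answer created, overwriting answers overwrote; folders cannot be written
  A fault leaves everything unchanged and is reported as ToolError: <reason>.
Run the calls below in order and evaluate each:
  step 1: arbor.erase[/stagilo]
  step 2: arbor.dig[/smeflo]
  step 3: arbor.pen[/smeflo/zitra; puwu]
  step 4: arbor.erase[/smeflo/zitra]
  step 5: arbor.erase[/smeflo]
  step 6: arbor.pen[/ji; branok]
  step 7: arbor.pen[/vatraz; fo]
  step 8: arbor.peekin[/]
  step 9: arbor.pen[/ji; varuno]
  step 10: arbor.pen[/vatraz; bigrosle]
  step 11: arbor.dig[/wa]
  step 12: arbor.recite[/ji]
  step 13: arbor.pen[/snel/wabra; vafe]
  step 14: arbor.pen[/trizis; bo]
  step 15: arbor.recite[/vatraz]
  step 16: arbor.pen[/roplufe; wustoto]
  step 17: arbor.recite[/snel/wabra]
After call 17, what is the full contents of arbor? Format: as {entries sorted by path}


;; 1. arbor.erase(p: /stagilo) == ok
;; 2. arbor.dig(p: /smeflo) == ok
;; 3. arbor.pen(p: /smeflo/zitra, c: puwu) == created
;; 4. arbor.erase(p: /smeflo/zitra) == ok
;; 5. arbor.erase(p: /smeflo) == ok
;; 6. arbor.pen(p: /ji, c: branok) == created
;; 7. arbor.pen(p: /vatraz, c: fo) == created
;; 8. arbor.peekin(p: /) == [ji, vatraz]
;; 9. arbor.pen(p: /ji, c: varuno) == overwrote
;; 10. arbor.pen(p: /vatraz, c: bigrosle) == overwrote
;; 11. arbor.dig(p: /wa) == ok
;; 12. arbor.recite(p: /ji) == varuno
;; 13. arbor.pen(p: /snel/wabra, c: vafe) == ToolError: no parent
;; 14. arbor.pen(p: /trizis, c: bo) == created
;; 15. arbor.recite(p: /vatraz) == bigrosle
;; 16. arbor.pen(p: /roplufe, c: wustoto) == created
;; 17. arbor.recite(p: /snel/wabra) == ToolError: not found

Answer: {ji=varuno, roplufe=wustoto, trizis=bo, vatraz=bigrosle, wa/}
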